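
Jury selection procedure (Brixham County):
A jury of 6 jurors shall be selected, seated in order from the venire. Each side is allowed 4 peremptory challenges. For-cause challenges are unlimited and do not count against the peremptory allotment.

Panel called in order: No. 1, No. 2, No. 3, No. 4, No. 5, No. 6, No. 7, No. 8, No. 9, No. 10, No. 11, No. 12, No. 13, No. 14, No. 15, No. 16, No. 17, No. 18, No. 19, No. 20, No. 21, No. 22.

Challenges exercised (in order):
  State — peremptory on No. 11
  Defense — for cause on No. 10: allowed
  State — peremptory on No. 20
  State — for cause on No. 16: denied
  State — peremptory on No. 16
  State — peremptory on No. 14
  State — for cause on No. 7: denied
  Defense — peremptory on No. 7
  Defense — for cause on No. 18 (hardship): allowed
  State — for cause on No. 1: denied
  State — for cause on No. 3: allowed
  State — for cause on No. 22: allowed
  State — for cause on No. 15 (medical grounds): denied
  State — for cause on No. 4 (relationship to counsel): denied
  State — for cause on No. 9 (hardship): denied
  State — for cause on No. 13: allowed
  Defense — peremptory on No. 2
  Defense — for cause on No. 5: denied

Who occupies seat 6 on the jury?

Removed: #2, #3, #7, #10, #11, #13, #14, #16, #18, #20, #22. (#1, #4, #5, #9, #15 stay — for-cause denied.)
Filling seats in venire order through position 6: #1, #4, #5, #6, #8, #9.
So seat 6 is #9.

9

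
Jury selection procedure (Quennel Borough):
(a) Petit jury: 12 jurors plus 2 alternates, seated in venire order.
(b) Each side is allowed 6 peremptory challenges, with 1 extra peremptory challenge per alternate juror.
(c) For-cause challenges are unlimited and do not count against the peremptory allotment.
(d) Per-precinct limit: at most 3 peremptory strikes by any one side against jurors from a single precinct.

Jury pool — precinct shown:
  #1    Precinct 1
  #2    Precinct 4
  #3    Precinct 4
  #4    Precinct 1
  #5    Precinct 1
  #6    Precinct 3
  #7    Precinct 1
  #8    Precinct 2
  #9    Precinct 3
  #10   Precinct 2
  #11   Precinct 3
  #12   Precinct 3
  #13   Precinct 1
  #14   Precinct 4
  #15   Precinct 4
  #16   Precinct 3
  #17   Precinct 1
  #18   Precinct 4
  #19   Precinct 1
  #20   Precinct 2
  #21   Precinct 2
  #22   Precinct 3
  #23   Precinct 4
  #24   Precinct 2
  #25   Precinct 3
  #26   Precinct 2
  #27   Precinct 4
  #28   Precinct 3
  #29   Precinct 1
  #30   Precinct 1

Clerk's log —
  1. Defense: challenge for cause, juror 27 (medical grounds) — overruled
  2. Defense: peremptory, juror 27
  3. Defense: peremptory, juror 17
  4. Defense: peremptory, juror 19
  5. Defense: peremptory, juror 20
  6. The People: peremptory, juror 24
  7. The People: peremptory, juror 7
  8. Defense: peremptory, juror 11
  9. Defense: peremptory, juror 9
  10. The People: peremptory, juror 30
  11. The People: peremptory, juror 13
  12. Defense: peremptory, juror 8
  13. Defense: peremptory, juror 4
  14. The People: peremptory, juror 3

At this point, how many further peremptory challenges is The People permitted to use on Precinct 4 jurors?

The People peremptories so far: #24, #7, #30, #13, #3 — 5 of 8 used, 3 left overall.
Against Precinct 4: #3 — 1 used; per-precinct cap 3 leaves 2.
Binding limit: min(3, 2) = 2.

2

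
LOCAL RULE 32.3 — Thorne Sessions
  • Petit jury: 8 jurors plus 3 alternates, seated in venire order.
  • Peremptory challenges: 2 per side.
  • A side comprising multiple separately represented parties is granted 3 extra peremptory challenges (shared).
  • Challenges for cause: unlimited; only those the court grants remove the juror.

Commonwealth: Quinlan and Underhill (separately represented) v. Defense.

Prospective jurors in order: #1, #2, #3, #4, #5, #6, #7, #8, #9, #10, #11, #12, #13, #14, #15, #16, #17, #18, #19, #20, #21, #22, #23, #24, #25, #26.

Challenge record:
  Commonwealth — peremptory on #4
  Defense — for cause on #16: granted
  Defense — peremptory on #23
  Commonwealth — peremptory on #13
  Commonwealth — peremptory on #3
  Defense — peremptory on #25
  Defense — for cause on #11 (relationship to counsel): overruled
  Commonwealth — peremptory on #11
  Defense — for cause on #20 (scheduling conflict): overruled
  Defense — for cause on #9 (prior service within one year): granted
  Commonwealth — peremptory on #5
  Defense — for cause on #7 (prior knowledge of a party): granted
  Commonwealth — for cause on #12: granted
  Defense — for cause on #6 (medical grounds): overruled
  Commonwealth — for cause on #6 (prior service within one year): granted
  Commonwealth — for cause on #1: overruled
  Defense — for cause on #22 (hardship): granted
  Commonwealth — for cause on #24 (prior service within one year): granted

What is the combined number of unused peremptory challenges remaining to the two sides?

0

Commonwealth allotment: 2 base + 3 multi-party = 5. Defense allotment: 2.
Commonwealth peremptories used: #4, #13, #3, #11, #5 — 5 (for-cause on #12, #6, #1, #24 don't count).
Defense peremptories used: #23, #25 — 2 (for-cause on #16, #11, #20, #9, #7, #6, #22 don't count).
Remaining: (5 − 5) + (2 − 2) = 0.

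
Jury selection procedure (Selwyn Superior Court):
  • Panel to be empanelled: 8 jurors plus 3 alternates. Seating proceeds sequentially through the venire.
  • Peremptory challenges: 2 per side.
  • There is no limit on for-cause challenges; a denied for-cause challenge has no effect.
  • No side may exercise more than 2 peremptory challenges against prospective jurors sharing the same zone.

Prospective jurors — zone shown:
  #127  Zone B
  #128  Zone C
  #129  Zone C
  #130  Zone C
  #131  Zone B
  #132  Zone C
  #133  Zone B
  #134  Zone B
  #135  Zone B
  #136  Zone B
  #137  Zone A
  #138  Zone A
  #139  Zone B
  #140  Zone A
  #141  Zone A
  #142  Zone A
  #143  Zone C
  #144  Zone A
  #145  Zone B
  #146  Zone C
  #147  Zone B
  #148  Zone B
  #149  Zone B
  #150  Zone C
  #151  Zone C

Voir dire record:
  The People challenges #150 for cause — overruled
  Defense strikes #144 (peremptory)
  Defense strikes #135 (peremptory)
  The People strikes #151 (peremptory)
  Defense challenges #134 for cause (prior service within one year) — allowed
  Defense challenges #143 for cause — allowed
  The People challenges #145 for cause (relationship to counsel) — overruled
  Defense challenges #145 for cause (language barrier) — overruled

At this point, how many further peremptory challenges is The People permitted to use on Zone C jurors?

The People peremptories so far: #151 — 1 of 2 used, 1 left overall.
Against Zone C: #151 — 1 used; per-zone cap 2 leaves 1.
Binding limit: min(1, 1) = 1.

1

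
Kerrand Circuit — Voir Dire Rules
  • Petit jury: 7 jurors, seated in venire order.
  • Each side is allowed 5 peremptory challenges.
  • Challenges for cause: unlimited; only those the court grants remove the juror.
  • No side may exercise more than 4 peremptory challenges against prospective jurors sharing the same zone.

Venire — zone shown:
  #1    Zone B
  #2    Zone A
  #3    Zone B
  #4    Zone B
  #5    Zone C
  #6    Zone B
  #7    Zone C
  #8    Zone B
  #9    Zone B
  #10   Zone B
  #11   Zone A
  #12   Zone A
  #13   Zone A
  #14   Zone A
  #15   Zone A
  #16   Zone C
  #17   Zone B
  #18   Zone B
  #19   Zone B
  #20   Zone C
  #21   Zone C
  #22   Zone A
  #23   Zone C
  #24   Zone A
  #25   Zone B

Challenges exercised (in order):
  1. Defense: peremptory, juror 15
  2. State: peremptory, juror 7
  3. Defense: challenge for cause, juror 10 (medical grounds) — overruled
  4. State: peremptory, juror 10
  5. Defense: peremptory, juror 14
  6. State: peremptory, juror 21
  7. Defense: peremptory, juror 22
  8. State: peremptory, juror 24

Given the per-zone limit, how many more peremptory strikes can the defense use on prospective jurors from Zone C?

Defense peremptories so far: #15, #14, #22 — 3 of 5 used, 2 left overall.
Against Zone C: none yet — per-zone cap 4 leaves 4.
Binding limit: min(2, 4) = 2.

2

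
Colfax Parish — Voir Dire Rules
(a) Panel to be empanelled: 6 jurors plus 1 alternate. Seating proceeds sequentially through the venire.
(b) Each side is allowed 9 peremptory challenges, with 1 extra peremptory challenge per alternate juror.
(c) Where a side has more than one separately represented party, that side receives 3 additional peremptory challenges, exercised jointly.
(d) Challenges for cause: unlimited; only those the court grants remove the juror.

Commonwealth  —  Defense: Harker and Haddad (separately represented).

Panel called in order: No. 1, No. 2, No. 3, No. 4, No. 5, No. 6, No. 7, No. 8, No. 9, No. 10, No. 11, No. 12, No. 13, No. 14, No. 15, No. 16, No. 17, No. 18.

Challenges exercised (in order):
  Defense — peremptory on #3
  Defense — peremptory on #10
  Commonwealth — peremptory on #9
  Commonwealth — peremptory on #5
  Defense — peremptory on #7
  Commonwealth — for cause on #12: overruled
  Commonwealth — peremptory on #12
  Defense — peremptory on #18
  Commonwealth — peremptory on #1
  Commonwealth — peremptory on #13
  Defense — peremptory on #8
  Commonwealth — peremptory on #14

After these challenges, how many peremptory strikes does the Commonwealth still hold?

Commonwealth allotment: 9 base + 1 × 1 alternate = 10.
Commonwealth peremptories used: #9, #5, #12, #1, #13, #14 — 6 (the for-cause on #12 doesn't count).
Remaining: 10 − 6 = 4.

4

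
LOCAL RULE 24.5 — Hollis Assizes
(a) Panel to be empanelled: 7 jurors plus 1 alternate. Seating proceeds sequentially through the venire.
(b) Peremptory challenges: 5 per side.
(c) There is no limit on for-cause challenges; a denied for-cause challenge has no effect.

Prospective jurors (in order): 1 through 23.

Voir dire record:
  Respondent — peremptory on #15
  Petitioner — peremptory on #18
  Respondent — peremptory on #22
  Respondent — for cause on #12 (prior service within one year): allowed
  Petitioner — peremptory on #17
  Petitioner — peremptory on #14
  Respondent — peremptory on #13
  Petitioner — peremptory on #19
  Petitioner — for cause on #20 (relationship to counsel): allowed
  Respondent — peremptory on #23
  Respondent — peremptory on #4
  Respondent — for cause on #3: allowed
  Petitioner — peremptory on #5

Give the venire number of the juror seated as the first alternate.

11

Removed: #3, #4, #5, #12, #13, #14, #15, #17, #18, #19, #20, #22, #23.
Seating in order: seats 1–7 → #1, #2, #6, #7, #8, #9, #10; alternates → #11.
So alternate 1 is #11.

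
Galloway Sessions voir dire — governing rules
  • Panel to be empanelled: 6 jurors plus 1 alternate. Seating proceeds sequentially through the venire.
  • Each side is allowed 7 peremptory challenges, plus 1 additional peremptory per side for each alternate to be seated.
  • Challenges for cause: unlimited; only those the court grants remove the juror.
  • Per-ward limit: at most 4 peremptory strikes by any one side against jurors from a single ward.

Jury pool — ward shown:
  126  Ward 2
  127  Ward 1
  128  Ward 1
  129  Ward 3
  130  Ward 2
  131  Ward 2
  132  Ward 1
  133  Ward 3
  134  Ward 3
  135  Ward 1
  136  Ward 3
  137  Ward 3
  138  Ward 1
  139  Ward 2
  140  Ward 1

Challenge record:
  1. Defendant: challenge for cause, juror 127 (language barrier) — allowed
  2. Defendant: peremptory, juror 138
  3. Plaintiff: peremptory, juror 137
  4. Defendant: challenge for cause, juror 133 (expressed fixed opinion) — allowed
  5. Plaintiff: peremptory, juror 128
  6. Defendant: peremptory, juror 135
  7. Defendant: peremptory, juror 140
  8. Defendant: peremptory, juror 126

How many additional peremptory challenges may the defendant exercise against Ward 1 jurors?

1

Defendant peremptories so far: #138, #135, #140, #126 — 4 of 8 used, 4 left overall.
Against Ward 1: #138, #135, #140 — 3 used; per-ward cap 4 leaves 1.
Binding limit: min(4, 1) = 1.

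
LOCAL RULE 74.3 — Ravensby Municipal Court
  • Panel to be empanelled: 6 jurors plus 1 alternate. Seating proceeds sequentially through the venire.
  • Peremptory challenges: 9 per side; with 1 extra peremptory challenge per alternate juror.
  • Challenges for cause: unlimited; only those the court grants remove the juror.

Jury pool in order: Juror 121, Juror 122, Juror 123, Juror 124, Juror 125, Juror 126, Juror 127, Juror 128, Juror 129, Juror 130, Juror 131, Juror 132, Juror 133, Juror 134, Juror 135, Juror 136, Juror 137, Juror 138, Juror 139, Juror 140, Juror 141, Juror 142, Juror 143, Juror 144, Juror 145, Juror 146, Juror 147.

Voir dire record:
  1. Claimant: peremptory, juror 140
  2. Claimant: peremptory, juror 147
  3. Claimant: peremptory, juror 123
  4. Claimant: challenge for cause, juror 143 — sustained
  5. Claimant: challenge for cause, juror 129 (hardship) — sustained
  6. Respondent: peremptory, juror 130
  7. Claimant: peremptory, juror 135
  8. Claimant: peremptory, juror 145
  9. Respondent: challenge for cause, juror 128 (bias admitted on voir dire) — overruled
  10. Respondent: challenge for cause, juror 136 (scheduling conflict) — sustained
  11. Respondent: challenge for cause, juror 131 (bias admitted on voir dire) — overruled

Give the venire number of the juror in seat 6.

127

Removed: #123, #129, #130, #135, #136, #140, #143, #145, #147. (#128, #131 stay — for-cause denied.)
Filling seats in venire order through position 6: #121, #122, #124, #125, #126, #127.
So seat 6 is #127.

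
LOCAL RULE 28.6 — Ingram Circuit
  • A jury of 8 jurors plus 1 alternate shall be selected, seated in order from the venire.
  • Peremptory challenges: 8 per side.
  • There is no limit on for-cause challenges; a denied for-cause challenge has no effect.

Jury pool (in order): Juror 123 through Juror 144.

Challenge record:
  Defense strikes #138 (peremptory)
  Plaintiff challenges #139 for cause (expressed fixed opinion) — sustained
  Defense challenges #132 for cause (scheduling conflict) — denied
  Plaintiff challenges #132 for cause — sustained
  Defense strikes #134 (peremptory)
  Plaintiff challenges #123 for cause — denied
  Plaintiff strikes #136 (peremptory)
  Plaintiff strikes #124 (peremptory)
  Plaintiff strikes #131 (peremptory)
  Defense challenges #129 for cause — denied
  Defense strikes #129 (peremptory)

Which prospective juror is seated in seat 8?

135

Removed: #124, #129, #131, #132, #134, #136, #138, #139. (#123 stays — for-cause denied.)
Filling seats in venire order through position 8: #123, #125, #126, #127, #128, #130, #133, #135.
So seat 8 is #135.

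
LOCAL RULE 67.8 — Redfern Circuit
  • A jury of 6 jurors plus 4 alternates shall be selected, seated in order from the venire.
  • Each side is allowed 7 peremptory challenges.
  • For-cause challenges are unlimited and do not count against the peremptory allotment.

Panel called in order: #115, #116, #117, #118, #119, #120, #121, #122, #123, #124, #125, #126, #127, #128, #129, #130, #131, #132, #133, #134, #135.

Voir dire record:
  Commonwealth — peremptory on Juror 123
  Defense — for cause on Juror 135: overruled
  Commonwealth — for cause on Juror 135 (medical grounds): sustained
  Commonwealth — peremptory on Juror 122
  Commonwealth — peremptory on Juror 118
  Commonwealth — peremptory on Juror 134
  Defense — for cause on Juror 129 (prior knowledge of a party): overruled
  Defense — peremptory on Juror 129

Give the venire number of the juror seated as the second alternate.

125

Removed: #118, #122, #123, #129, #134, #135.
Filling seats in venire order through position 8: #115, #116, #117, #119, #120, #121, #124, #125.
So alternate 2 is #125.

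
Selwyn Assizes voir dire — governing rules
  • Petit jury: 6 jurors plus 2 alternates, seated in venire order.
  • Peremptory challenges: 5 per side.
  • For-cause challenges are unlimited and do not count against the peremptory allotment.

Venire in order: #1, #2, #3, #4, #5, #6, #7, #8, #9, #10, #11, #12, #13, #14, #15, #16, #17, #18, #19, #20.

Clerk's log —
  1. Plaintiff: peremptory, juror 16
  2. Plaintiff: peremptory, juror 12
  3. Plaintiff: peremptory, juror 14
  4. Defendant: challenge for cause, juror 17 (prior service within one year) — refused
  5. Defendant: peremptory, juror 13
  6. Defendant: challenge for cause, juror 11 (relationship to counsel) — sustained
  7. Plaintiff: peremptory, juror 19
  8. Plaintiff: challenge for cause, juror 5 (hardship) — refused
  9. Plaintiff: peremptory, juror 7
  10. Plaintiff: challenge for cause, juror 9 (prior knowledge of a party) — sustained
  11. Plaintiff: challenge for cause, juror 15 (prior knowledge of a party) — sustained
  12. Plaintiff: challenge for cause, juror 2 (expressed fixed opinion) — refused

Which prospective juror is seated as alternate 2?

Removed: #7, #9, #11, #12, #13, #14, #15, #16, #19. (#2, #5, #17 stay — for-cause denied.)
Seating in order: seats 1–6 → #1, #2, #3, #4, #5, #6; alternates → #8, #10.
So alternate 2 is #10.

10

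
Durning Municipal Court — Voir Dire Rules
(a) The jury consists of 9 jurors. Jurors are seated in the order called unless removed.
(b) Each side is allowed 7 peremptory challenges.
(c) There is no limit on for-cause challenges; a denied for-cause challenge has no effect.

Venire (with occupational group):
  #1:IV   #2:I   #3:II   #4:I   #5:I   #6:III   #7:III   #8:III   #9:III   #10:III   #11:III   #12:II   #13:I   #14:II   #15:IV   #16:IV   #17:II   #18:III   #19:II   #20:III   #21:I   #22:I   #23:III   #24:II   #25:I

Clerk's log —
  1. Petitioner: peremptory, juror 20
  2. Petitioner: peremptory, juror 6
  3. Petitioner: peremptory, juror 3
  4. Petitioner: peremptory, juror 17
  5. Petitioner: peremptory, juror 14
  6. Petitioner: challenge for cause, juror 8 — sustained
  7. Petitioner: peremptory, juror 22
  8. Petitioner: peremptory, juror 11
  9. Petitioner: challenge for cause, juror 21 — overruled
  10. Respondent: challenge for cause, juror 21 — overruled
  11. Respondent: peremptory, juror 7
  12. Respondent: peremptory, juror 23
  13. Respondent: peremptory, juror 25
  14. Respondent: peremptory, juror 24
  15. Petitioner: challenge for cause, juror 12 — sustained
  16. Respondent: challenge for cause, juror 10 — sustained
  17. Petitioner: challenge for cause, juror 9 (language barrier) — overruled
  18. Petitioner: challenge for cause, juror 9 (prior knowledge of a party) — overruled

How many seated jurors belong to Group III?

Removed: #3, #6, #7, #8, #10, #11, #12, #14, #17, #20, #22, #23, #24, #25.
Seated jurors 1–9: #1, #2, #4, #5, #9, #13, #15, #16, #18.
Of those, in Group III: #9, #18 → 2.

2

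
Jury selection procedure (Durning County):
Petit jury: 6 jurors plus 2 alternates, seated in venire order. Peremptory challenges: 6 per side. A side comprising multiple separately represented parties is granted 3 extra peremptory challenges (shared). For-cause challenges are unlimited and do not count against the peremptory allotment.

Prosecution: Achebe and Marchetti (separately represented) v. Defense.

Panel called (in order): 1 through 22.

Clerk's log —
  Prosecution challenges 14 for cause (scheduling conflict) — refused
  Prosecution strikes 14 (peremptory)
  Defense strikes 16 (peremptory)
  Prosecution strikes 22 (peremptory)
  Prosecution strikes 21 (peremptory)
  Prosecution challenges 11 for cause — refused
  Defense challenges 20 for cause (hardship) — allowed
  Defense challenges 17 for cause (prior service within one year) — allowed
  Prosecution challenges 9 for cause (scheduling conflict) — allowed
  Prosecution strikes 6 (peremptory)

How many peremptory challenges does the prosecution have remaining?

5

Prosecution allotment: 6 base + 3 multi-party = 9.
Prosecution peremptories used: #14, #22, #21, #6 — 4 (for-cause on #14, #11, #9 don't count).
Remaining: 9 − 4 = 5.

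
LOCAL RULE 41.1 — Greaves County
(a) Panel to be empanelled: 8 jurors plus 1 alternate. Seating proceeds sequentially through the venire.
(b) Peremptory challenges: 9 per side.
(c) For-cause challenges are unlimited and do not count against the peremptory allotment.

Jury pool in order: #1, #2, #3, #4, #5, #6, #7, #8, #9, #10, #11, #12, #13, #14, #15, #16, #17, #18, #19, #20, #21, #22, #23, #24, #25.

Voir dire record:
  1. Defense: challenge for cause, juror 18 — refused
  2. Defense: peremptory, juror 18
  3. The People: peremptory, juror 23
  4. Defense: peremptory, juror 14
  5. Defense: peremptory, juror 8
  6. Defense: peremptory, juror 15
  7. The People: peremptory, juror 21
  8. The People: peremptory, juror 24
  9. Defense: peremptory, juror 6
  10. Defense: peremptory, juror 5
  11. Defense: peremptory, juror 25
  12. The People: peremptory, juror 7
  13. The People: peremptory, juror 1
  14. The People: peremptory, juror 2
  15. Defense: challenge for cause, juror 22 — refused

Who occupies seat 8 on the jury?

16

Removed: #1, #2, #5, #6, #7, #8, #14, #15, #18, #21, #23, #24, #25. (#22 stays — for-cause denied.)
Seating in order: seats 1–8 → #3, #4, #9, #10, #11, #12, #13, #16; alternates → #17.
So seat 8 is #16.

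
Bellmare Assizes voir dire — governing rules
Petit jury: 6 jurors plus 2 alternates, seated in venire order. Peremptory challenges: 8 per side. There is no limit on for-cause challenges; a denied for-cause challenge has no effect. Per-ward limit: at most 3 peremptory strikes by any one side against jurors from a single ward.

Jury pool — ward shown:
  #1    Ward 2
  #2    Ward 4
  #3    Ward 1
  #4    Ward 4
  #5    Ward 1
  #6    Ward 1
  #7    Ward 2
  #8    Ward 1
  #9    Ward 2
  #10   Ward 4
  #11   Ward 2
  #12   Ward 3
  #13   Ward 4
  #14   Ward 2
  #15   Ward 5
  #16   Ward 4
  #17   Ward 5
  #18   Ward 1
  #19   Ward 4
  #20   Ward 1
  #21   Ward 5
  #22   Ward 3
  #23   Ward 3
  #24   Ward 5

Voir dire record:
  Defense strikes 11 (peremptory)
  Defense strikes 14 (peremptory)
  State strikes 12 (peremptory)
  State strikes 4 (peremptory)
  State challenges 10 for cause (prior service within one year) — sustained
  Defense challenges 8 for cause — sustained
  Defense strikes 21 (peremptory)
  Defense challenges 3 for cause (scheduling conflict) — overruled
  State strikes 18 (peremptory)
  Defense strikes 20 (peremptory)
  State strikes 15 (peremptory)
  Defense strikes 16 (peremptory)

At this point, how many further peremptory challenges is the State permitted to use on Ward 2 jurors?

3

State peremptories so far: #12, #4, #18, #15 — 4 of 8 used, 4 left overall.
Against Ward 2: none yet — per-ward cap 3 leaves 3.
Binding limit: min(4, 3) = 3.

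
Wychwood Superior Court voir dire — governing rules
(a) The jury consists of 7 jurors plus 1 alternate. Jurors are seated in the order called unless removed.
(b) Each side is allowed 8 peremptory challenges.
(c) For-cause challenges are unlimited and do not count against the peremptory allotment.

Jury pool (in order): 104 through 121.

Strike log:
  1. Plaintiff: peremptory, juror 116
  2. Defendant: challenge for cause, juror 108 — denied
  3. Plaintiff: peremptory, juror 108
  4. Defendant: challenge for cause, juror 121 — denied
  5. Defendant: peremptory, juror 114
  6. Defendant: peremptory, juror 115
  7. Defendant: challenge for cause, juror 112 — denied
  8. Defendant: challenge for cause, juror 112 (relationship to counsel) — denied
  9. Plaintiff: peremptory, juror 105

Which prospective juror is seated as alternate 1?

113

Removed: #105, #108, #114, #115, #116. (#112, #121 stay — for-cause denied.)
Seating in order: seats 1–7 → #104, #106, #107, #109, #110, #111, #112; alternates → #113.
So alternate 1 is #113.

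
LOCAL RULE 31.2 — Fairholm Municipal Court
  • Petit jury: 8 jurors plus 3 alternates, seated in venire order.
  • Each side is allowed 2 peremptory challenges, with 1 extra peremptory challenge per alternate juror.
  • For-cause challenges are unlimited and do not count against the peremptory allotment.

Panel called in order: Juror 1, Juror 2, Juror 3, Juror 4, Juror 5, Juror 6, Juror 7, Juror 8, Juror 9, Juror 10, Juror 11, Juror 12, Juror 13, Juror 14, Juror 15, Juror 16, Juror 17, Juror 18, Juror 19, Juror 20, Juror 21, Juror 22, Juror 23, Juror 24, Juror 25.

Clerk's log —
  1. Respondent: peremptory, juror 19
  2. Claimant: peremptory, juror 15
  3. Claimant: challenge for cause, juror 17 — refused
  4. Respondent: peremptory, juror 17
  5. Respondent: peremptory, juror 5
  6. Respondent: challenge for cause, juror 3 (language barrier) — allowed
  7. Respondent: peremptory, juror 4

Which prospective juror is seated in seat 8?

11

Removed: #3, #4, #5, #15, #17, #19.
Seating in order: seats 1–8 → #1, #2, #6, #7, #8, #9, #10, #11; alternates → #12, #13, #14.
So seat 8 is #11.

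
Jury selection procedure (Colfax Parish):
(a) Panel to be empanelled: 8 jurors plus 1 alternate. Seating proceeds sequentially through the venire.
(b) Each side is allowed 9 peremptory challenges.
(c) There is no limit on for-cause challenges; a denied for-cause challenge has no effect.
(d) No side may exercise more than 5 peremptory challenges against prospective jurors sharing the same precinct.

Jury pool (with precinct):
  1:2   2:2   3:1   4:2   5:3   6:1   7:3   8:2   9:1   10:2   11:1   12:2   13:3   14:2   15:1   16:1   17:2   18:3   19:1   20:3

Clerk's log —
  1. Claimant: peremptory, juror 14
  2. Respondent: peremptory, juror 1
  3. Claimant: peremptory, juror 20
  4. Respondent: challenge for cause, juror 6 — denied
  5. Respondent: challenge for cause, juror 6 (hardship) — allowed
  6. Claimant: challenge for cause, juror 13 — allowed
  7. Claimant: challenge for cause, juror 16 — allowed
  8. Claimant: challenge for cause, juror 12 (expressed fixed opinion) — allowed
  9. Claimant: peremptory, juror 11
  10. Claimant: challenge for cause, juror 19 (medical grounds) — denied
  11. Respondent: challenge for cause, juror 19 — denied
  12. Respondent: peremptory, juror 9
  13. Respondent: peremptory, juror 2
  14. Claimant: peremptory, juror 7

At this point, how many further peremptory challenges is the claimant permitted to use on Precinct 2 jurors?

4

Claimant peremptories so far: #14, #20, #11, #7 — 4 of 9 used, 5 left overall.
Against Precinct 2: #14 — 1 used; per-precinct cap 5 leaves 4.
Binding limit: min(5, 4) = 4.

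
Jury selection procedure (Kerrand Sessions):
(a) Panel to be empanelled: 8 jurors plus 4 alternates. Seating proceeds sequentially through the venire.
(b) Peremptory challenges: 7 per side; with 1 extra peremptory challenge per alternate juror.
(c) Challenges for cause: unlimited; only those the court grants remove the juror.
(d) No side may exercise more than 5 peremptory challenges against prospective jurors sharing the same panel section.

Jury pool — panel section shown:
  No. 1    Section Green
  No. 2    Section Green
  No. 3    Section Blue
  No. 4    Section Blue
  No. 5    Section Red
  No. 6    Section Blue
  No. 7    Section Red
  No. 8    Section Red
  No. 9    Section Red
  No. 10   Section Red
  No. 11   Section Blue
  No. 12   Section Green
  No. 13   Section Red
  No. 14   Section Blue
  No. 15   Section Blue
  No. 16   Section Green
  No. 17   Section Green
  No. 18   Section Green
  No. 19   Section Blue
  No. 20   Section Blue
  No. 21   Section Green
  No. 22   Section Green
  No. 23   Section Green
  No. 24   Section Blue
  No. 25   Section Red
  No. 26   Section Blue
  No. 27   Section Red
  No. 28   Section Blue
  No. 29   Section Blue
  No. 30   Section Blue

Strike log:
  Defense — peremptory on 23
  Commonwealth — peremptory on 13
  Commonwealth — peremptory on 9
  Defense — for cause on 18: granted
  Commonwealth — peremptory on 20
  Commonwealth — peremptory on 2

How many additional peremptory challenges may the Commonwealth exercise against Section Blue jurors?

4

Commonwealth peremptories so far: #13, #9, #20, #2 — 4 of 11 used, 7 left overall.
Against Section Blue: #20 — 1 used; per-section cap 5 leaves 4.
Binding limit: min(7, 4) = 4.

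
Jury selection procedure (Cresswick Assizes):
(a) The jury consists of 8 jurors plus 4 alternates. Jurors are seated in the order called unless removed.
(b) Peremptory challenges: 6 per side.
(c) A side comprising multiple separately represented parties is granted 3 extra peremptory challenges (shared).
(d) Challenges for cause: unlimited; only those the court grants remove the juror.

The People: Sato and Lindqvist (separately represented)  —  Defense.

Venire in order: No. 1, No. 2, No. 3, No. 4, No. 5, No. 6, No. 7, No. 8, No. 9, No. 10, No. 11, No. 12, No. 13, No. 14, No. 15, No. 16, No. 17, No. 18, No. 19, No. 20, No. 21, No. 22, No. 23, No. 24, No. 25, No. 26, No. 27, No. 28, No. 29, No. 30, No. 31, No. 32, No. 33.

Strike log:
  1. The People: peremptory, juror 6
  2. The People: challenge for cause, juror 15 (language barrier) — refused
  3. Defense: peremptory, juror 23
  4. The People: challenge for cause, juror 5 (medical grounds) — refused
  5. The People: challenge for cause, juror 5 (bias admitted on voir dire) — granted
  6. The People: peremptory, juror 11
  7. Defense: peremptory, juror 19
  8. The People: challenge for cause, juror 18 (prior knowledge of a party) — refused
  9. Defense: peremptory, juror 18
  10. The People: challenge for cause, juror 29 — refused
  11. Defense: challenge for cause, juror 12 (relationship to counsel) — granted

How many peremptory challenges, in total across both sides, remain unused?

10

The People allotment: 6 base + 3 multi-party = 9. Defense allotment: 6.
The People peremptories used: #6, #11 — 2 (for-cause on #15, #5, #5, #18, #29 don't count).
Defense peremptories used: #23, #19, #18 — 3 (the for-cause on #12 doesn't count).
Remaining: (9 − 2) + (6 − 3) = 10.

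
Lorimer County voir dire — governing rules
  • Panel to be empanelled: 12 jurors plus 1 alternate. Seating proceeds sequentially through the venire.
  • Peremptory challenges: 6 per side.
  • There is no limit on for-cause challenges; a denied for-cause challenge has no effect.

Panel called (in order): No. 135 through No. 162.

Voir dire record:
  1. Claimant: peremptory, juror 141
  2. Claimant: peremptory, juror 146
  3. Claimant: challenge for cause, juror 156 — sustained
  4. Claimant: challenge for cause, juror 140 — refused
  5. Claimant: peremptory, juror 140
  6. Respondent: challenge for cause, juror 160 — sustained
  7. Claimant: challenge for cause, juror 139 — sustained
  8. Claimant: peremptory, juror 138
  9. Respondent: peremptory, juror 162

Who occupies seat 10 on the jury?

Removed: #138, #139, #140, #141, #146, #156, #160, #162.
Seating in order: seats 1–12 → #135, #136, #137, #142, #143, #144, #145, #147, #148, #149, #150, #151; alternates → #152.
So seat 10 is #149.

149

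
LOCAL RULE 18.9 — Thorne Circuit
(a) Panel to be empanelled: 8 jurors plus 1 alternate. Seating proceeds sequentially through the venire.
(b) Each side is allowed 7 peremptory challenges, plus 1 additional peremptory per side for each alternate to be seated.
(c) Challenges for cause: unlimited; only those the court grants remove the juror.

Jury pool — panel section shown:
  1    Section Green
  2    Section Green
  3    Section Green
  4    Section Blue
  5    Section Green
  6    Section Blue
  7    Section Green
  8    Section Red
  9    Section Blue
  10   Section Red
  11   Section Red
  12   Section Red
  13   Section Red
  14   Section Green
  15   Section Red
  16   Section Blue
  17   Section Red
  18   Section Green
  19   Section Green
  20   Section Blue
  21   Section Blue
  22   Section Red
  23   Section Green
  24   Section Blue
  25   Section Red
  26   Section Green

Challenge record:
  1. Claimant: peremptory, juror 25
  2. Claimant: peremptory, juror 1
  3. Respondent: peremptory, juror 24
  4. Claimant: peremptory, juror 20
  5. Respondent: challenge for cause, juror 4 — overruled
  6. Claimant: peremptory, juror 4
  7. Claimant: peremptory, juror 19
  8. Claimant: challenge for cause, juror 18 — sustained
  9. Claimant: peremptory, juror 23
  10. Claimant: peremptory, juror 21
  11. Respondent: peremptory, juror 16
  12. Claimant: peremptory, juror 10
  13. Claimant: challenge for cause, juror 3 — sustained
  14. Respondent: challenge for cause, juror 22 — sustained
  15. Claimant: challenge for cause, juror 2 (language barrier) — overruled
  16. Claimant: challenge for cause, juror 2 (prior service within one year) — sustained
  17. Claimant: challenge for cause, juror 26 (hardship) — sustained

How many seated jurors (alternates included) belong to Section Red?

Removed: #1, #2, #3, #4, #10, #16, #18, #19, #20, #21, #22, #23, #24, #25, #26.
Seated (9 incl. alternates): #5, #6, #7, #8, #9, #11, #12, #13, #14.
Of those, in Section Red: #8, #11, #12, #13 → 4.

4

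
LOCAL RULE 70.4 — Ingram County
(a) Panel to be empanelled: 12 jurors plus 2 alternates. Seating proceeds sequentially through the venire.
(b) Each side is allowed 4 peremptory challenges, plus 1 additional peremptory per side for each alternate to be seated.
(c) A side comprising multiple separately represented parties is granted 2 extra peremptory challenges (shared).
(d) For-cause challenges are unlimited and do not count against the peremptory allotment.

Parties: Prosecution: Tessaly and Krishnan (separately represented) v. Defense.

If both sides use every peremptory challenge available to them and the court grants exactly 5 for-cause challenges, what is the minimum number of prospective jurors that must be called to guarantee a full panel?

Seats to fill: 12 + 2 alternates = 14.
Peremptories — Prosecution: 4 + 1×2 + 2 = 8; Defense: 4 + 1×2 = 6; total 14.
For-cause removals: 5.
Minimum venire: 14 + 14 + 5 = 33.

33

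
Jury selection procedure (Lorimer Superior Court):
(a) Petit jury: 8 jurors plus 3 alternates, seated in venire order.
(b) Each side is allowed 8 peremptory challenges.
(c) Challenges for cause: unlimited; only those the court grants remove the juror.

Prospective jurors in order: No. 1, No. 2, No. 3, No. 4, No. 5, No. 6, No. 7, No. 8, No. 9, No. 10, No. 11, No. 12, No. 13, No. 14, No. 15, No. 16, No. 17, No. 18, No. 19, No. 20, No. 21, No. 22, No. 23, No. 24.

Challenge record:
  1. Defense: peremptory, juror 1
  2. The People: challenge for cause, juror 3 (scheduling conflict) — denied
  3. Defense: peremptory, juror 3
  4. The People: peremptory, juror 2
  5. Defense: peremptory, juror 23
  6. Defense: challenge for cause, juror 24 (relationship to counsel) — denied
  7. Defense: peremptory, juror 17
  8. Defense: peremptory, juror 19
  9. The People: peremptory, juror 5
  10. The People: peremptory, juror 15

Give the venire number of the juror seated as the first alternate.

13

Removed: #1, #2, #3, #5, #15, #17, #19, #23. (#24 stays — for-cause denied.)
Seating in order: seats 1–8 → #4, #6, #7, #8, #9, #10, #11, #12; alternates → #13, #14, #16.
So alternate 1 is #13.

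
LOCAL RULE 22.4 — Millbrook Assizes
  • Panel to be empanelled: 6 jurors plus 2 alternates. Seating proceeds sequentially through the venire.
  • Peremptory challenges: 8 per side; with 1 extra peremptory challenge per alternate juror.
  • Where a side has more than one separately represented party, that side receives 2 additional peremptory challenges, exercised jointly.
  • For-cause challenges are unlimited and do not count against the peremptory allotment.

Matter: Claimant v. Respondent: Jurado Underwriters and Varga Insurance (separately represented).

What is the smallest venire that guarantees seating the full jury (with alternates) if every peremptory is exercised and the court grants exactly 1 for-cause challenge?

Seats to fill: 6 + 2 alternates = 8.
Peremptories — Claimant: 8 + 1×2 = 10; Respondent: 8 + 1×2 + 2 = 12; total 22.
For-cause removals: 1.
Minimum venire: 8 + 22 + 1 = 31.

31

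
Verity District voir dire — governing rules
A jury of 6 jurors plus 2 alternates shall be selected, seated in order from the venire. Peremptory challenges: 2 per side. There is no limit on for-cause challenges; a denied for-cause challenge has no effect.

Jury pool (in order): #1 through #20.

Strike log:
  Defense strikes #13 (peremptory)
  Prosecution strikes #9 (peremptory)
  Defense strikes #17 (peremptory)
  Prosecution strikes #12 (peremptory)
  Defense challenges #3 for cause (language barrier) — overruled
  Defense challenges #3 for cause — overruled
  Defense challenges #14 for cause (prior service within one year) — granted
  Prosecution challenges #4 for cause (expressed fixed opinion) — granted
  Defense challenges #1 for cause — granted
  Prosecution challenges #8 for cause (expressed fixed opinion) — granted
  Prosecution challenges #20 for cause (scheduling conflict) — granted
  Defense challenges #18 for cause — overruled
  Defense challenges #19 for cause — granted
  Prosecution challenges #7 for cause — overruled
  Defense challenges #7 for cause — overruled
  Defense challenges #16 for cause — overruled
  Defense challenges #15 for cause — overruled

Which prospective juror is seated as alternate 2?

Removed: #1, #4, #8, #9, #12, #13, #14, #17, #19, #20. (#3, #7, #15, #16, #18 stay — for-cause denied.)
Seating in order: seats 1–6 → #2, #3, #5, #6, #7, #10; alternates → #11, #15.
So alternate 2 is #15.

15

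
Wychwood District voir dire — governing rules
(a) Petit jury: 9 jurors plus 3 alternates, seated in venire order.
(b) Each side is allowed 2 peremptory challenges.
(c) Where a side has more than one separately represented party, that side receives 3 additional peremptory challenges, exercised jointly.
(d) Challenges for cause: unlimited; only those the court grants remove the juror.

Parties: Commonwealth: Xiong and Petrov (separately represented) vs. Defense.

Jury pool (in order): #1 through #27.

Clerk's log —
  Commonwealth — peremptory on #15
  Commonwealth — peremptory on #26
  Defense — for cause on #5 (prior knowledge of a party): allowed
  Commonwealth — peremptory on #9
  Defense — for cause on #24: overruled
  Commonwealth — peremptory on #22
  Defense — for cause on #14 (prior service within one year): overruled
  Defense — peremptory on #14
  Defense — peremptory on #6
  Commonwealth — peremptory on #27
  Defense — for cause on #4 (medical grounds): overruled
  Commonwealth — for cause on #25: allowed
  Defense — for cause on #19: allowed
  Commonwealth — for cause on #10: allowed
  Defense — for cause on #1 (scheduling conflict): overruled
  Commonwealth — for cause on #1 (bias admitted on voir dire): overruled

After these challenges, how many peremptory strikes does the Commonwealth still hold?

Commonwealth allotment: 2 base + 3 multi-party = 5.
Commonwealth peremptories used: #15, #26, #9, #22, #27 — 5 (for-cause on #25, #10, #1 don't count).
Remaining: 5 − 5 = 0.

0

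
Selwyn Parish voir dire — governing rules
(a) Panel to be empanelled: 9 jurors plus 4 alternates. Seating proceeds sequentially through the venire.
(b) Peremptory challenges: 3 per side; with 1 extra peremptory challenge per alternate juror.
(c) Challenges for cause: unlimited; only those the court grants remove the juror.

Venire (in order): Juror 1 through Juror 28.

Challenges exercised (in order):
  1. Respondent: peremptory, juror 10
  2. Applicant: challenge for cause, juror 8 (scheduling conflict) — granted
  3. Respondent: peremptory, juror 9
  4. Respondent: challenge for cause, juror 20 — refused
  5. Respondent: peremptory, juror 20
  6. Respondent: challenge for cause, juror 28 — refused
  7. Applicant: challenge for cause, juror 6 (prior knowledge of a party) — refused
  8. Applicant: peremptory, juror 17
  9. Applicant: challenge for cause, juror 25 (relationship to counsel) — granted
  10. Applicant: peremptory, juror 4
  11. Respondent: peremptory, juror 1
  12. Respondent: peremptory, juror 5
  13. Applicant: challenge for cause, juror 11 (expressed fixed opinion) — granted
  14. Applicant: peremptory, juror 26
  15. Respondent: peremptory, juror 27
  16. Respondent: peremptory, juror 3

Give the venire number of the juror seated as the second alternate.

21

Removed: #1, #3, #4, #5, #8, #9, #10, #11, #17, #20, #25, #26, #27. (#6, #28 stay — for-cause denied.)
Seating in order: seats 1–9 → #2, #6, #7, #12, #13, #14, #15, #16, #18; alternates → #19, #21, #22, #23.
So alternate 2 is #21.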